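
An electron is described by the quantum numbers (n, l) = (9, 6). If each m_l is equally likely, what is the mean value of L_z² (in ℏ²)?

⟨L_z²⟩ = 14 ℏ²

m_l ∈ {-6, -5, -4, -3, -2, -1, 0, 1, 2, 3, 4, 5, 6}.
Average of L_z² over 13 states: 182/13 ℏ² = 14 ℏ².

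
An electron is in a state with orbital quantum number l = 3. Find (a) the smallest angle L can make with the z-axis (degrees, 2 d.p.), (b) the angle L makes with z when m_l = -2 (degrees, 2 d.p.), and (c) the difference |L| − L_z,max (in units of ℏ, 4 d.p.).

θ_min ≈ 30.00°; θ(m_l=-2) ≈ 125.26°; |L|−L_z,max ≈ 0.4641ℏ

cos θ_min = 3/√12, so θ_min ≈ 30.00°.
For m_l = -2: cos θ = -2/√12, θ ≈ 125.26°.
|L| − L_z,max = (2√3 − 3)ℏ ≈ 0.4641ℏ.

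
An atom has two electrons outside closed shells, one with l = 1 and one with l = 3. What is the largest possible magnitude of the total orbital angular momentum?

L runs from |1 − 3| = 2 to 1 + 3 = 4.
Allowed values: L = 2, 3, 4.
The largest magnitude corresponds to L = 4: |L_tot| = ℏ√(4·5) = 2√5 ℏ.

|L_tot|_max = 2√5 ℏ ≈ 4.472ℏ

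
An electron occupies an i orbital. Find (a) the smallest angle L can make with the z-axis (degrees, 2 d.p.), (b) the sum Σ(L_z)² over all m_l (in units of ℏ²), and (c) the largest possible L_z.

θ_min ≈ 22.21°; Σ(L_z)² = 182 ℏ²; L_z,max = 6ℏ

I corresponds to l = 6.
cos θ_min = 6/√42, so θ_min ≈ 22.21°.
Σ m_l² = 182, so Σ(L_z)² = 182 ℏ².
L_z,max = lℏ = 6ℏ.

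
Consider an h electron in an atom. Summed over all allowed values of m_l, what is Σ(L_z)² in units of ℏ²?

Σ(L_z)² = 110 ℏ²

The letter h corresponds to l = 5.
m_l ∈ {-5, -4, -3, -2, -1, 0, 1, 2, 3, 4, 5}.
Σ m_l² = l(l+1)(2l+1)/3 = 5·6·11/3 = 110.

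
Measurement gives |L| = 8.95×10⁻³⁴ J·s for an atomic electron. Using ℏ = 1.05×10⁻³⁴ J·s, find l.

l = 8

Dividing by ℏ: |L|/ℏ ≈ 8.524.
(|L|/ℏ)² = l(l+1) ≈ 72.66 ⇒ l = 8.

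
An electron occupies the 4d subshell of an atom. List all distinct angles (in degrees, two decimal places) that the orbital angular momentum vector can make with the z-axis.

θ ∈ {35.26°, 65.91°, 90.00°, 114.09°, 144.74°}

The 4d subshell has l = 2.
|L| = ℏ√(l(l+1)) = √6 ℏ.
cos θ = m_l/√6 for each m_l ∈ {-2, -1, 0, 1, 2}.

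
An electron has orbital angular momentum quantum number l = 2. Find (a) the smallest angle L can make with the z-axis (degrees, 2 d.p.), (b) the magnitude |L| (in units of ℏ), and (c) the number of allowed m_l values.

cos θ_min = 2/√6, so θ_min ≈ 35.26°.
|L| = ℏ√(2·3) = √6 ℏ ≈ 2.449ℏ.
There are 2l+1 = 5 values of m_l.

θ_min ≈ 35.26°; |L| = √6 ℏ ≈ 2.449ℏ; 5 values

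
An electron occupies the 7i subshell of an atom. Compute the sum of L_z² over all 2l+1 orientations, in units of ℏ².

For 7i, l = 6.
The allowed m_l values are -6, -5, -4, -3, -2, -1, 0, 1, 2, 3, 4, 5, 6.
Σ m_l² = 2·(1 + 4 + 9 + 16 + 25 + 36) = 182.

Σ(L_z)² = 182 ℏ²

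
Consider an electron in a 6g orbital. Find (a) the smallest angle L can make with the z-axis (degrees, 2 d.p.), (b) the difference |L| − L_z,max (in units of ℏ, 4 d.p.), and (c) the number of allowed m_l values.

θ_min ≈ 26.57°; |L|−L_z,max ≈ 0.4721ℏ; 9 values

The 6g subshell has l = 4.
cos θ_min = 4/√20, so θ_min ≈ 26.57°.
|L| − L_z,max = (2√5 − 4)ℏ ≈ 0.4721ℏ.
There are 2l+1 = 9 values of m_l.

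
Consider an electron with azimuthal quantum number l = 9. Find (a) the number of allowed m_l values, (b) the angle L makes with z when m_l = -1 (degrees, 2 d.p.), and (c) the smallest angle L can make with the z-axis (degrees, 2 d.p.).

There are 2l+1 = 19 values of m_l.
For m_l = -1: cos θ = -1/√90, θ ≈ 96.05°.
cos θ_min = 9/√90, so θ_min ≈ 18.43°.

19 values; θ(m_l=-1) ≈ 96.05°; θ_min ≈ 18.43°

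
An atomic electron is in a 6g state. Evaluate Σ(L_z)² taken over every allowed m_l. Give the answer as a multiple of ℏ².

For 6g, l = 4.
m_l runs from −4 to 4, i.e. {-4, -3, -2, -1, 0, 1, 2, 3, 4}.
Σ m_l² = l(l+1)(2l+1)/3 = 4·5·9/3 = 60.

Σ(L_z)² = 60 ℏ²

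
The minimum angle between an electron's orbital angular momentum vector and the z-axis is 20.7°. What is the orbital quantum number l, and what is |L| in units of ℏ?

At minimum angle, m_l = l, so cos θ = l/√(l(l+1)); cos²θ = l/(l+1) = 0.8751.
Solving: l = 7.
Then |L| = ℏ√(7·8) = 2√14 ℏ.

l = 7, |L| = 2√14 ℏ ≈ 7.483ℏ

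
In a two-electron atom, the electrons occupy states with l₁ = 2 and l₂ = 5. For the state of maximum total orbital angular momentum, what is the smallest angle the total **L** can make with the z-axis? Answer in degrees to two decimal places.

L runs from |2 − 5| = 3 to 2 + 5 = 7.
L ∈ {3, 4, 5, 6, 7}.
The maximum is L = 7, with |L_tot| = ℏ√(7·8) = 2√14 ℏ.
The minimum angle with z is arccos(7/√56) ≈ 20.70°.

θ_min ≈ 20.70°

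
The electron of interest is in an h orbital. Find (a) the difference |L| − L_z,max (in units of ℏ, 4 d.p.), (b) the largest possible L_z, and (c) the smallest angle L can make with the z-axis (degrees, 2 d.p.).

An h state has l = 5.
|L| − L_z,max = (√30 − 5)ℏ ≈ 0.4772ℏ.
L_z,max = lℏ = 5ℏ.
cos θ_min = 5/√30, so θ_min ≈ 24.09°.

|L|−L_z,max ≈ 0.4772ℏ; L_z,max = 5ℏ; θ_min ≈ 24.09°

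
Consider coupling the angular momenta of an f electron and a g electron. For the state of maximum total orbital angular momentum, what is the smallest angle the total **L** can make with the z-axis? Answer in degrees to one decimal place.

θ_min ≈ 20.7°

By the triangle rule, |l₁ − l₂| ≤ L ≤ l₁ + l₂.
L ∈ {1, 2, 3, 4, 5, 6, 7}.
The maximum is L = 7, with |L_tot| = ℏ√(7·8) = 2√14 ℏ.
The minimum angle with z is arccos(7/√56) ≈ 20.7°.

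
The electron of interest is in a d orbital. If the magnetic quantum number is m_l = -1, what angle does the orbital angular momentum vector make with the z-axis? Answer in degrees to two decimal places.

θ ≈ 114.09°

The letter d corresponds to l = 2.
|L| = √(l(l+1)) ℏ = √6 ℏ.
L_z = m_l ℏ = −1ℏ.
cos θ = L_z/|L| = -1/√6, so θ ≈ 114.09°.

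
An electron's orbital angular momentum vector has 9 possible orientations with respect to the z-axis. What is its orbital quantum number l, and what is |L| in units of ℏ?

Since there are 2l+1 = 9 values of m_l, l = 4.
Then |L| = √(l(l+1)) ℏ = 2√5 ℏ.

l = 4, |L| = 2√5 ℏ ≈ 4.472ℏ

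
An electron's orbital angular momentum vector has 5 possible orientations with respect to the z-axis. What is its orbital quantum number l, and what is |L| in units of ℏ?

l = 2, |L| = √6 ℏ ≈ 2.449ℏ

5 = 2l + 1, so l = (5−1)/2 = 2.
|L| = ℏ√(l(l+1)) = ℏ√(2·3) = √6 ℏ.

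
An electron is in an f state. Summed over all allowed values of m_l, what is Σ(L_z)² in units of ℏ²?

For an f orbital, l = 3.
m_l runs from −3 to 3, i.e. {-3, -2, -1, 0, 1, 2, 3}.
Σ m_l² = 2·(1 + 4 + 9) = 28.

Σ(L_z)² = 28 ℏ²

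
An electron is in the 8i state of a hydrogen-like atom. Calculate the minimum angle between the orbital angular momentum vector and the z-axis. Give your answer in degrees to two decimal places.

θ_min ≈ 22.21°

For 8i, l = 6.
|L|² = l(l+1)ℏ² = 42ℏ², so |L| = √42 ℏ.
The smallest angle corresponds to the largest L_z, i.e. m_l = l = 6, giving L_z = 6ℏ.
cos θ_min = 6/√42, so θ_min ≈ 22.21°.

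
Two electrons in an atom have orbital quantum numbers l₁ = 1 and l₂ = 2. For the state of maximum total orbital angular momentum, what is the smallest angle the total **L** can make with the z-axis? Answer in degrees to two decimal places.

θ_min ≈ 30.00°

Angular momentum addition gives L = |l₁ − l₂|, …, l₁ + l₂.
Allowed values: L = 1, 2, 3.
The maximum is L = 3, with |L_tot| = ℏ√(3·4) = 2√3 ℏ.
The minimum angle with z is arccos(3/√12) ≈ 30.00°.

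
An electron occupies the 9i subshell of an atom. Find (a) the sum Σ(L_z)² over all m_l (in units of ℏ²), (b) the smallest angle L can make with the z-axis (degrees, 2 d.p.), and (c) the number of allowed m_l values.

Σ(L_z)² = 182 ℏ²; θ_min ≈ 22.21°; 13 values

9i means n = 9, l = 6.
Σ m_l² = 182, so Σ(L_z)² = 182 ℏ².
cos θ_min = 6/√42, so θ_min ≈ 22.21°.
There are 2l+1 = 13 values of m_l.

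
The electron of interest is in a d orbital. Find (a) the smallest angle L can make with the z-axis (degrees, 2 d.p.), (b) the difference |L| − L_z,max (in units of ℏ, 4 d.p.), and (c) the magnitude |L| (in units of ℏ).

θ_min ≈ 35.26°; |L|−L_z,max ≈ 0.4495ℏ; |L| = √6 ℏ ≈ 2.449ℏ

For a d orbital, l = 2.
cos θ_min = 2/√6, so θ_min ≈ 35.26°.
|L| − L_z,max = (√6 − 2)ℏ ≈ 0.4495ℏ.
|L| = ℏ√(2·3) = √6 ℏ ≈ 2.449ℏ.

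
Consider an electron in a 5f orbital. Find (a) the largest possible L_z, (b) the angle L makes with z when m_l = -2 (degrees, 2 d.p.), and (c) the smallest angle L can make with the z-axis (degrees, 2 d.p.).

L_z,max = 3ℏ; θ(m_l=-2) ≈ 125.26°; θ_min ≈ 30.00°

The 5f subshell has l = 3.
L_z,max = lℏ = 3ℏ.
For m_l = -2: cos θ = -2/√12, θ ≈ 125.26°.
cos θ_min = 3/√12, so θ_min ≈ 30.00°.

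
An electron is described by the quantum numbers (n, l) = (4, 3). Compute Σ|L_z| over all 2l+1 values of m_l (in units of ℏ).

Σ|L_z| = 12 ℏ

The allowed m_l values are -3, -2, -1, 0, 1, 2, 3.
Σ|m_l| = 2(1+2+…+3) = 12.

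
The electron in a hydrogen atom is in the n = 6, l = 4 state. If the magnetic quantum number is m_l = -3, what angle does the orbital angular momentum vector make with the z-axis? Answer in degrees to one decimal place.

|L|² = l(l+1)ℏ² = 20ℏ², so |L| = 2√5 ℏ.
L_z = m_l ℏ = −3ℏ.
cos θ = L_z/|L| = -3/√20, so θ ≈ 132.1°.

θ ≈ 132.1°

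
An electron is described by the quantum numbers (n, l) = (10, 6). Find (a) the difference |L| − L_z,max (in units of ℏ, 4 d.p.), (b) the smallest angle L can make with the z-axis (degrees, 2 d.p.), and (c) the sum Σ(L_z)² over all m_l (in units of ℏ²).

|L| − L_z,max = (√42 − 6)ℏ ≈ 0.4807ℏ.
cos θ_min = 6/√42, so θ_min ≈ 22.21°.
Σ m_l² = 182, so Σ(L_z)² = 182 ℏ².

|L|−L_z,max ≈ 0.4807ℏ; θ_min ≈ 22.21°; Σ(L_z)² = 182 ℏ²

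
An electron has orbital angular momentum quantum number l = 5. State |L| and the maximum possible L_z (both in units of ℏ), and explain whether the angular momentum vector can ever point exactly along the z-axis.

No: L_z,max = 5ℏ < |L| = √30 ℏ ≈ 5.477ℏ

|L| = √30 ℏ ≈ 5.4772ℏ, while L_z,max = lℏ = 5ℏ.
Since |L| > L_z,max, the vector can never point exactly along z; the closest it comes is θ_min = arccos(5/√30) ≈ 24.1°.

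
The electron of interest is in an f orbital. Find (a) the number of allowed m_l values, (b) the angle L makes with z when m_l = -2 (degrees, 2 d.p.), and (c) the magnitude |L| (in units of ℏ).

7 values; θ(m_l=-2) ≈ 125.26°; |L| = 2√3 ℏ ≈ 3.464ℏ

For an f orbital, l = 3.
There are 2l+1 = 7 values of m_l.
For m_l = -2: cos θ = -2/√12, θ ≈ 125.26°.
|L| = ℏ√(3·4) = 2√3 ℏ ≈ 3.464ℏ.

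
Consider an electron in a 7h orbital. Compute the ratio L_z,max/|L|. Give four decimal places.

L_z,max/|L| = 0.9129

7h means n = 7, l = 5.
|L| = √30 ℏ ≈ 5.4772ℏ, while L_z,max = lℏ = 5ℏ.
L_z,max/|L| = 5/√30 = 0.9129.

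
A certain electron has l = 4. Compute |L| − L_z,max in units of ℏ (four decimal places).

|L| − L_z,max ≈ 0.4721ℏ

|L| = 2√5 ℏ ≈ 4.4721ℏ, while L_z,max = lℏ = 4ℏ.
The difference is (2√5 − 4)ℏ ≈ 0.4721ℏ.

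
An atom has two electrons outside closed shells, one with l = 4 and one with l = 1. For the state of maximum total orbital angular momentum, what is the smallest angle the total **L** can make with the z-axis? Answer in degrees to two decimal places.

The total orbital quantum number L ranges from |l₁ − l₂| to l₁ + l₂ in integer steps.
Allowed values: L = 3, 4, 5.
The maximum is L = 5, with |L_tot| = ℏ√(5·6) = √30 ℏ.
The minimum angle with z is arccos(5/√30) ≈ 24.09°.

θ_min ≈ 24.09°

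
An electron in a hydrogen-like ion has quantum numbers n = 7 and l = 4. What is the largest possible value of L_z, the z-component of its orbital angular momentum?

L_z,max = 4ℏ

L_z = m_l ℏ with m_l ∈ {−4, …, 4}; the maximum is m_l = 4.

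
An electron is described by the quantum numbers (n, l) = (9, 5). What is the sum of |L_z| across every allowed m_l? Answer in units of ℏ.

Σ|L_z| = 30 ℏ

The allowed m_l values are -5, -4, -3, -2, -1, 0, 1, 2, 3, 4, 5.
Σ|m_l| = l(l+1) = 30.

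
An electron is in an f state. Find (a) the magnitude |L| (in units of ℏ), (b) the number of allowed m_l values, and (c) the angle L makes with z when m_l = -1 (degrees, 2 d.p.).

For an f orbital, l = 3.
|L| = ℏ√(3·4) = 2√3 ℏ ≈ 3.464ℏ.
There are 2l+1 = 7 values of m_l.
For m_l = -1: cos θ = -1/√12, θ ≈ 106.78°.

|L| = 2√3 ℏ ≈ 3.464ℏ; 7 values; θ(m_l=-1) ≈ 106.78°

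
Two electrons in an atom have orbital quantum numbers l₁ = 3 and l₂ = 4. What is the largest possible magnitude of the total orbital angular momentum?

|L_tot|_max = 2√14 ℏ ≈ 7.483ℏ

Angular momentum addition gives L = |l₁ − l₂|, …, l₁ + l₂.
So L can be 1, 2, 3, 4, 5, 6, 7.
The largest magnitude corresponds to L = 7: |L_tot| = ℏ√(7·8) = 2√14 ℏ.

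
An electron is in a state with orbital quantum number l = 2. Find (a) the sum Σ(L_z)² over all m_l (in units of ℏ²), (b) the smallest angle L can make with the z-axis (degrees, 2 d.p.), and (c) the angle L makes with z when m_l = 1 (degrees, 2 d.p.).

Σ m_l² = 10, so Σ(L_z)² = 10 ℏ².
cos θ_min = 2/√6, so θ_min ≈ 35.26°.
For m_l = 1: cos θ = 1/√6, θ ≈ 65.91°.

Σ(L_z)² = 10 ℏ²; θ_min ≈ 35.26°; θ(m_l=1) ≈ 65.91°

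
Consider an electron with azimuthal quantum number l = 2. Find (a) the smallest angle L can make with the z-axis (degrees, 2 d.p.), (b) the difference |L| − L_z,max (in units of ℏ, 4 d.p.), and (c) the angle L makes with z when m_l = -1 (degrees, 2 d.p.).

θ_min ≈ 35.26°; |L|−L_z,max ≈ 0.4495ℏ; θ(m_l=-1) ≈ 114.09°

cos θ_min = 2/√6, so θ_min ≈ 35.26°.
|L| − L_z,max = (√6 − 2)ℏ ≈ 0.4495ℏ.
For m_l = -1: cos θ = -1/√6, θ ≈ 114.09°.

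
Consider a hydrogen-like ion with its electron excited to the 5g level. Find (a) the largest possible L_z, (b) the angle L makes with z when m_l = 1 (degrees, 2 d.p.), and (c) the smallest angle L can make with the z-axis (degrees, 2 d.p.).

The 5g level has l = 4.
L_z,max = lℏ = 4ℏ.
For m_l = 1: cos θ = 1/√20, θ ≈ 77.08°.
cos θ_min = 4/√20, so θ_min ≈ 26.57°.

L_z,max = 4ℏ; θ(m_l=1) ≈ 77.08°; θ_min ≈ 26.57°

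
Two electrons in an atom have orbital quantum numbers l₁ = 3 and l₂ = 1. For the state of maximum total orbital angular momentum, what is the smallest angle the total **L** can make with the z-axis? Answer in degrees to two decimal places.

θ_min ≈ 26.57°

The total orbital quantum number L ranges from |l₁ − l₂| to l₁ + l₂ in integer steps.
Allowed values: L = 2, 3, 4.
The maximum is L = 4, with |L_tot| = ℏ√(4·5) = 2√5 ℏ.
The minimum angle with z is arccos(4/√20) ≈ 26.57°.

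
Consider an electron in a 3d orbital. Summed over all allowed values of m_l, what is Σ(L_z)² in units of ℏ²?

Σ(L_z)² = 10 ℏ²

The 3d subshell has l = 2.
The allowed m_l values are -2, -1, 0, 1, 2.
Σ m_l² = l(l+1)(2l+1)/3 = 2·3·5/3 = 10.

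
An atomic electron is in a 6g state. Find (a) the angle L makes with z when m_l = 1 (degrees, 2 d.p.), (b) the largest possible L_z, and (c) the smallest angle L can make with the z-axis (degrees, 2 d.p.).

For 6g, l = 4.
For m_l = 1: cos θ = 1/√20, θ ≈ 77.08°.
L_z,max = lℏ = 4ℏ.
cos θ_min = 4/√20, so θ_min ≈ 26.57°.

θ(m_l=1) ≈ 77.08°; L_z,max = 4ℏ; θ_min ≈ 26.57°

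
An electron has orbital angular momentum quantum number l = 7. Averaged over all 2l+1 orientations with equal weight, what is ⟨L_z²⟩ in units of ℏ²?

m_l ∈ {-7, -6, -5, -4, -3, -2, -1, 0, 1, 2, 3, 4, 5, 6, 7}.
⟨L_z²⟩ = ℏ²·l(l+1)/3 = 18.67ℏ².

⟨L_z²⟩ = 18.67 ℏ²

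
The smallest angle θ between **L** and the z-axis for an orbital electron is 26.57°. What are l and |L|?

l = 4, |L| = 2√5 ℏ ≈ 4.472ℏ

cos²θ_min = l/(l+1) = 0.7999.
l = cos²θ/sin²θ ≈ 4.
Then |L| = ℏ√(4·5) = 2√5 ℏ.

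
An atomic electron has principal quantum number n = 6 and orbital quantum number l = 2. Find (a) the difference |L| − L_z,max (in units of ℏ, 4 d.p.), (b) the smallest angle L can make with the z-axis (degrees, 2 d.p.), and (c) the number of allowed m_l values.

|L|−L_z,max ≈ 0.4495ℏ; θ_min ≈ 35.26°; 5 values

|L| − L_z,max = (√6 − 2)ℏ ≈ 0.4495ℏ.
cos θ_min = 2/√6, so θ_min ≈ 35.26°.
There are 2l+1 = 5 values of m_l.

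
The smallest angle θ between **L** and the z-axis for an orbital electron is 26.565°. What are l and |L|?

l = 4, |L| = 2√5 ℏ ≈ 4.472ℏ

cos²θ_min = l/(l+1) = 0.8000.
l = cos²θ/sin²θ ≈ 4.
Then |L| = ℏ√(4·5) = 2√5 ℏ.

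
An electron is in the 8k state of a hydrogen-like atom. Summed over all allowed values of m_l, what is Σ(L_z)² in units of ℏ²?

Σ(L_z)² = 280 ℏ²

The 8k subshell has l = 7.
m_l runs from −7 to 7, i.e. {-7, -6, -5, -4, -3, -2, -1, 0, 1, 2, 3, 4, 5, 6, 7}.
Σ m_l² = 2·(1 + 4 + 9 + 16 + 25 + 36 + 49) = 280.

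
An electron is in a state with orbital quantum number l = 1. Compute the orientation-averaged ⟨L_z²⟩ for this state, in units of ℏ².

⟨L_z²⟩ = 0.6667 ℏ²

m_l ∈ {-1, 0, 1}.
⟨L_z²⟩ = ℏ²·l(l+1)/3 = 0.6667ℏ².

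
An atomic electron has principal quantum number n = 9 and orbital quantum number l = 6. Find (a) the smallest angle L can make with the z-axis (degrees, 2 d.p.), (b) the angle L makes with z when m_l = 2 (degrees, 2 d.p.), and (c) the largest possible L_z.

θ_min ≈ 22.21°; θ(m_l=2) ≈ 72.02°; L_z,max = 6ℏ

cos θ_min = 6/√42, so θ_min ≈ 22.21°.
For m_l = 2: cos θ = 2/√42, θ ≈ 72.02°.
L_z,max = lℏ = 6ℏ.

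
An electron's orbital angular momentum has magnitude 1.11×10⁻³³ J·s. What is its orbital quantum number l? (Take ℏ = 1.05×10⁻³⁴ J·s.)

l = 10

Dividing by ℏ: |L|/ℏ ≈ 10.571.
Set l(l+1) = 111.76; the integer solution is l = 10.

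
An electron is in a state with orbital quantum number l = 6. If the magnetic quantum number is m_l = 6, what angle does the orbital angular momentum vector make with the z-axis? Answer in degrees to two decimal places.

|L| = √(l(l+1)) ℏ = √42 ℏ.
L_z = m_l ℏ = 6ℏ.
cos θ = L_z/|L| = 6/√42, so θ ≈ 22.21°.

θ ≈ 22.21°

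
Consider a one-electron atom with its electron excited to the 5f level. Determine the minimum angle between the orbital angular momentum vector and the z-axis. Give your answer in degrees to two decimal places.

θ_min ≈ 30.00°

The 5f level has l = 3.
|L| = ℏ√(l(l+1)) = 2√3 ℏ.
The smallest angle corresponds to the largest L_z, i.e. m_l = l = 3, giving L_z = 3ℏ.
cos θ_min = 3/√12, so θ_min ≈ 30.00°.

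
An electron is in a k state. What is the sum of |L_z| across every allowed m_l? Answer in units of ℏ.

Σ|L_z| = 56 ℏ

The letter k corresponds to l = 7.
m_l ∈ {-7, -6, -5, -4, -3, -2, -1, 0, 1, 2, 3, 4, 5, 6, 7}.
Σ|m_l| = l(l+1) = 56.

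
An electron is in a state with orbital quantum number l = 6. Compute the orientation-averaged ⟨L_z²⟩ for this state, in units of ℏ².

⟨L_z²⟩ = 14 ℏ²

m_l runs from −6 to 6, i.e. {-6, -5, -4, -3, -2, -1, 0, 1, 2, 3, 4, 5, 6}.
⟨L_z²⟩ = ℏ²·l(l+1)/3 = 14ℏ².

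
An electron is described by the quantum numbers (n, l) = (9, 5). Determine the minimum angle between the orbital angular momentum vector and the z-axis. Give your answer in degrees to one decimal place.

|L| = ℏ√(l(l+1)) = √30 ℏ.
The smallest angle corresponds to the largest L_z, i.e. m_l = l = 5, giving L_z = 5ℏ.
cos θ_min = 5/√30, so θ_min ≈ 24.1°.

θ_min ≈ 24.1°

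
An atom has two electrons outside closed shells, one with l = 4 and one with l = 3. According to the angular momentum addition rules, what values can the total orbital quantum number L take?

By the triangle rule, |l₁ − l₂| ≤ L ≤ l₁ + l₂.
Allowed values: L = 1, 2, 3, 4, 5, 6, 7.

L = 1, 2, 3, 4, 5, 6, 7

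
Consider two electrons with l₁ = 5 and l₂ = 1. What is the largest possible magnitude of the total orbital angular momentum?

|L_tot|_max = √42 ℏ ≈ 6.481ℏ

L runs from |5 − 1| = 4 to 5 + 1 = 6.
Allowed values: L = 4, 5, 6.
The largest magnitude corresponds to L = 6: |L_tot| = ℏ√(6·7) = √42 ℏ.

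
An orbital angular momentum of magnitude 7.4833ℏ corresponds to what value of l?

l = 7

(|L|/ℏ)² = l(l+1) = 56.
l² + l − 56 = 0 ⇒ l = 7.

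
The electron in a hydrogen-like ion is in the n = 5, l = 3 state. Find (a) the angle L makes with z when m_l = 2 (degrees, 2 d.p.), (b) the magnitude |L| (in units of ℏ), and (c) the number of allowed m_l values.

θ(m_l=2) ≈ 54.74°; |L| = 2√3 ℏ ≈ 3.464ℏ; 7 values

For m_l = 2: cos θ = 2/√12, θ ≈ 54.74°.
|L| = ℏ√(3·4) = 2√3 ℏ ≈ 3.464ℏ.
There are 2l+1 = 7 values of m_l.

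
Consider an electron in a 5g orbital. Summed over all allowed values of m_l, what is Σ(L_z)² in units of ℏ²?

5g means n = 5, l = 4.
The allowed m_l values are -4, -3, -2, -1, 0, 1, 2, 3, 4.
Σ m_l² = 2·(1 + 4 + 9 + 16) = 60.

Σ(L_z)² = 60 ℏ²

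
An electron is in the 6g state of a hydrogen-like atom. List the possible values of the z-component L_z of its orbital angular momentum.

6g means n = 6, l = 4.
L_z = m_l ℏ with m_l ranging from −l to +l in integer steps.
For l = 4: m_l ∈ {-4, -3, -2, -1, 0, 1, 2, 3, 4}.

L_z ∈ {−4ℏ, −3ℏ, −2ℏ, −ℏ, 0, ℏ, 2ℏ, 3ℏ, 4ℏ}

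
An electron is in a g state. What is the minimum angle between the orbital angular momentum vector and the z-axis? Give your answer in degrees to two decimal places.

θ_min ≈ 26.57°

For a g orbital, l = 4.
|L|² = l(l+1)ℏ² = 20ℏ², so |L| = 2√5 ℏ.
The smallest angle corresponds to the largest L_z, i.e. m_l = l = 4, giving L_z = 4ℏ.
cos θ_min = 4/√20, so θ_min ≈ 26.57°.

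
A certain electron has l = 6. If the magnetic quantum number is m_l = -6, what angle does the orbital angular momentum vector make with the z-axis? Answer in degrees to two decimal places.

θ ≈ 157.79°

|L|² = l(l+1)ℏ² = 42ℏ², so |L| = √42 ℏ.
L_z = m_l ℏ = −6ℏ.
cos θ = L_z/|L| = -6/√42, so θ ≈ 157.79°.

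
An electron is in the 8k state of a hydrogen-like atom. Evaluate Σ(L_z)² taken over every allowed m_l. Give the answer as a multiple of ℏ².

8k means n = 8, l = 7.
The allowed m_l values are -7, -6, -5, -4, -3, -2, -1, 0, 1, 2, 3, 4, 5, 6, 7.
Σ m_l² = l(l+1)(2l+1)/3 = 7·8·15/3 = 280.

Σ(L_z)² = 280 ℏ²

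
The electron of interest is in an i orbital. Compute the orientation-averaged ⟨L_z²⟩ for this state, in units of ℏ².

The letter i corresponds to l = 6.
m_l ∈ {-6, -5, -4, -3, -2, -1, 0, 1, 2, 3, 4, 5, 6}.
⟨L_z²⟩ = ℏ²·l(l+1)/3 = 14ℏ².

⟨L_z²⟩ = 14 ℏ²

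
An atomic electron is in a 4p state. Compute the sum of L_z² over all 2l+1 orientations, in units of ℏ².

Σ(L_z)² = 2 ℏ²

4p means n = 4, l = 1.
The allowed m_l values are -1, 0, 1.
Σ m_l² = 2·(1) = 2.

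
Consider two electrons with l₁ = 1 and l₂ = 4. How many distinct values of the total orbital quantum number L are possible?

The total orbital quantum number L ranges from |l₁ − l₂| to l₁ + l₂ in integer steps.
So L can be 3, 4, 5.
That is 3 values.

3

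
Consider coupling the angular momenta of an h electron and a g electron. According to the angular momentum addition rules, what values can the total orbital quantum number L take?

The total orbital quantum number L ranges from |l₁ − l₂| to l₁ + l₂ in integer steps.
Allowed values: L = 1, 2, 3, 4, 5, 6, 7, 8, 9.

L = 1, 2, 3, 4, 5, 6, 7, 8, 9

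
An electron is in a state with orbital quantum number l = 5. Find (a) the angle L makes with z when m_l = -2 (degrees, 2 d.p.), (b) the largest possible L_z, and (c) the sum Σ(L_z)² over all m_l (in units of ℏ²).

θ(m_l=-2) ≈ 111.42°; L_z,max = 5ℏ; Σ(L_z)² = 110 ℏ²

For m_l = -2: cos θ = -2/√30, θ ≈ 111.42°.
L_z,max = lℏ = 5ℏ.
Σ m_l² = 110, so Σ(L_z)² = 110 ℏ².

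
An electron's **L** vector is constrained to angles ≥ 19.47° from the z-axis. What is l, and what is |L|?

cos θ_min = l/√(l(l+1)) = √(l/(l+1)), so l/(l+1) = cos²(19.47°) = 0.8889.
Thus l = 0.8889/(1 − 0.8889) ≈ 8.
Then |L| = ℏ√(8·9) = 6√2 ℏ.

l = 8, |L| = 6√2 ℏ ≈ 8.485ℏ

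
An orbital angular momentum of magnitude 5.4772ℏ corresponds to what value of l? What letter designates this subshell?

l = 5 (h orbital)

|L| = ℏ√(l(l+1)), so l(l+1) = 30.
l² + l − 30 = 0 ⇒ l = 5.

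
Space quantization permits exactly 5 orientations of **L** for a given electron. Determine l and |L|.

l = 2, |L| = √6 ℏ ≈ 2.449ℏ

Since there are 2l+1 = 5 values of m_l, l = 2.
Then |L| = √(l(l+1)) ℏ = √6 ℏ.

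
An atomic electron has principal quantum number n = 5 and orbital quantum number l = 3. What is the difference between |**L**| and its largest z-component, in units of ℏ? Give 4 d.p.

|L| = 2√3 ℏ ≈ 3.4641ℏ, while L_z,max = lℏ = 3ℏ.
The difference is (2√3 − 3)ℏ ≈ 0.4641ℏ.

|L| − L_z,max ≈ 0.4641ℏ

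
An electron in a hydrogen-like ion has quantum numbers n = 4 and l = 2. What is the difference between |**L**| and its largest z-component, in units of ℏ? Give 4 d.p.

|L| − L_z,max ≈ 0.4495ℏ

|L| = √6 ℏ ≈ 2.4495ℏ, while L_z,max = lℏ = 2ℏ.
The difference is (√6 − 2)ℏ ≈ 0.4495ℏ.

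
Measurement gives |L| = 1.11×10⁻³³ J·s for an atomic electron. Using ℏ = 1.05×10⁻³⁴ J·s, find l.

In units of ℏ, |L| ≈ 10.571.
Set l(l+1) = 111.76; the integer solution is l = 10.

l = 10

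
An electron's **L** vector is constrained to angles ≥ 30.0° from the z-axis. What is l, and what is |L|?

l = 3, |L| = 2√3 ℏ ≈ 3.464ℏ

cos θ_min = l/√(l(l+1)) = √(l/(l+1)), so l/(l+1) = cos²(30.0°) = 0.7500.
l = cos²θ/sin²θ ≈ 3.
Then |L| = ℏ√(3·4) = 2√3 ℏ.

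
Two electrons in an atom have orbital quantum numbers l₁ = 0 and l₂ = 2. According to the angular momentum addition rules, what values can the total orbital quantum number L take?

L = 2

The total orbital quantum number L ranges from |l₁ − l₂| to l₁ + l₂ in integer steps.
L ∈ {2}.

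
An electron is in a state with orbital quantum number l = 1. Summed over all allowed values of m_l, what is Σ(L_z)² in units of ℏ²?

The allowed m_l values are -1, 0, 1.
Σ m_l² = l(l+1)(2l+1)/3 = 1·2·3/3 = 2.

Σ(L_z)² = 2 ℏ²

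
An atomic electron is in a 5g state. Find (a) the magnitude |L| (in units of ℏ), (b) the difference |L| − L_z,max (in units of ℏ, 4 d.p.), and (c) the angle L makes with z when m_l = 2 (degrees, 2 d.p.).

|L| = 2√5 ℏ ≈ 4.472ℏ; |L|−L_z,max ≈ 0.4721ℏ; θ(m_l=2) ≈ 63.43°

For 5g, l = 4.
|L| = ℏ√(4·5) = 2√5 ℏ ≈ 4.472ℏ.
|L| − L_z,max = (2√5 − 4)ℏ ≈ 0.4721ℏ.
For m_l = 2: cos θ = 2/√20, θ ≈ 63.43°.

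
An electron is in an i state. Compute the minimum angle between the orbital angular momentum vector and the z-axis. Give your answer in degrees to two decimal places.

For an i orbital, l = 6.
|L| = ℏ√(l(l+1)) = √42 ℏ.
The smallest angle corresponds to the largest L_z, i.e. m_l = l = 6, giving L_z = 6ℏ.
cos θ_min = 6/√42, so θ_min ≈ 22.21°.

θ_min ≈ 22.21°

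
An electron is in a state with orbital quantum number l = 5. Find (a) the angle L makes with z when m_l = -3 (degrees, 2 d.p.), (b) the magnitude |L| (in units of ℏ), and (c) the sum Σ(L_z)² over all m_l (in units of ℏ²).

θ(m_l=-3) ≈ 123.21°; |L| = √30 ℏ ≈ 5.477ℏ; Σ(L_z)² = 110 ℏ²

For m_l = -3: cos θ = -3/√30, θ ≈ 123.21°.
|L| = ℏ√(5·6) = √30 ℏ ≈ 5.477ℏ.
Σ m_l² = 110, so Σ(L_z)² = 110 ℏ².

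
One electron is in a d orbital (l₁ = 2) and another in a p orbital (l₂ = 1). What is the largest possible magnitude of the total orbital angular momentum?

The total orbital quantum number L ranges from |l₁ − l₂| to l₁ + l₂ in integer steps.
L ∈ {1, 2, 3}.
The largest magnitude corresponds to L = 3: |L_tot| = ℏ√(3·4) = 2√3 ℏ.

|L_tot|_max = 2√3 ℏ ≈ 3.464ℏ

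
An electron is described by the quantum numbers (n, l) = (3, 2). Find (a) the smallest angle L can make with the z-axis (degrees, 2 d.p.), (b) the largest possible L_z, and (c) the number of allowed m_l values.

θ_min ≈ 35.26°; L_z,max = 2ℏ; 5 values

cos θ_min = 2/√6, so θ_min ≈ 35.26°.
L_z,max = lℏ = 2ℏ.
There are 2l+1 = 5 values of m_l.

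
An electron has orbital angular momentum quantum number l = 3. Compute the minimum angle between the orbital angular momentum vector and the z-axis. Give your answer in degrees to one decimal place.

|L| = √(l(l+1)) ℏ = 2√3 ℏ.
The smallest angle corresponds to the largest L_z, i.e. m_l = l = 3, giving L_z = 3ℏ.
cos θ_min = 3/√12, so θ_min ≈ 30.0°.

θ_min ≈ 30.0°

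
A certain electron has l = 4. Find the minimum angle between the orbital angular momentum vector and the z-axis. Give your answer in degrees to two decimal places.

θ_min ≈ 26.57°

|L| = √(l(l+1)) ℏ = 2√5 ℏ.
The smallest angle corresponds to the largest L_z, i.e. m_l = l = 4, giving L_z = 4ℏ.
cos θ_min = 4/√20, so θ_min ≈ 26.57°.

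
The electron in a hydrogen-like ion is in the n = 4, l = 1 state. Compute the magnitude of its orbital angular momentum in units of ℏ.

|L| = ℏ√(l(l+1)) = ℏ√(1·2) = √2 ℏ

|L| = √2 ℏ ≈ 1.414ℏ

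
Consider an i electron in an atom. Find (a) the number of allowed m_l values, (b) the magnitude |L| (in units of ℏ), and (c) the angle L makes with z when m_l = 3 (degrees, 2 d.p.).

The letter i corresponds to l = 6.
There are 2l+1 = 13 values of m_l.
|L| = ℏ√(6·7) = √42 ℏ ≈ 6.481ℏ.
For m_l = 3: cos θ = 3/√42, θ ≈ 62.42°.

13 values; |L| = √42 ℏ ≈ 6.481ℏ; θ(m_l=3) ≈ 62.42°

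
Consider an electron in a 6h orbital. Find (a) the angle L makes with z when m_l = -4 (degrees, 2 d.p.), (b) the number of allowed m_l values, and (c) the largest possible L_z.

θ(m_l=-4) ≈ 136.91°; 11 values; L_z,max = 5ℏ

For 6h, l = 5.
For m_l = -4: cos θ = -4/√30, θ ≈ 136.91°.
There are 2l+1 = 11 values of m_l.
L_z,max = lℏ = 5ℏ.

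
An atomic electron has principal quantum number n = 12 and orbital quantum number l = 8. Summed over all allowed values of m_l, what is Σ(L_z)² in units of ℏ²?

The allowed m_l values are -8, -7, -6, -5, -4, -3, -2, -1, 0, 1, 2, 3, 4, 5, 6, 7, 8.
Σ m_l² = l(l+1)(2l+1)/3 = 8·9·17/3 = 408.

Σ(L_z)² = 408 ℏ²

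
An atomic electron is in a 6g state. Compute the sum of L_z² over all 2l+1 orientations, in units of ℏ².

Σ(L_z)² = 60 ℏ²

6g means n = 6, l = 4.
m_l runs from −4 to 4, i.e. {-4, -3, -2, -1, 0, 1, 2, 3, 4}.
Σ m_l² = l(l+1)(2l+1)/3 = 4·5·9/3 = 60.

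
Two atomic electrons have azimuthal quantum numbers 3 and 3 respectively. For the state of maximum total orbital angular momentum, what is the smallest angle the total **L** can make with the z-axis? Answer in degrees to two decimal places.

θ_min ≈ 22.21°

L runs from |3 − 3| = 0 to 3 + 3 = 6.
Allowed values: L = 0, 1, 2, 3, 4, 5, 6.
The maximum is L = 6, with |L_tot| = ℏ√(6·7) = √42 ℏ.
The minimum angle with z is arccos(6/√42) ≈ 22.21°.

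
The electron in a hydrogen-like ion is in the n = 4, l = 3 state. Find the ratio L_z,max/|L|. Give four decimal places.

|L| = 2√3 ℏ ≈ 3.4641ℏ, while L_z,max = lℏ = 3ℏ.
L_z,max/|L| = 3/√12 = 0.8660.

L_z,max/|L| = 0.8660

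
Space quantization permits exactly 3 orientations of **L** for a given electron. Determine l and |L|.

3 = 2l + 1, so l = (3−1)/2 = 1.
|L| = ℏ√(l(l+1)) = ℏ√(1·2) = √2 ℏ.

l = 1, |L| = √2 ℏ ≈ 1.414ℏ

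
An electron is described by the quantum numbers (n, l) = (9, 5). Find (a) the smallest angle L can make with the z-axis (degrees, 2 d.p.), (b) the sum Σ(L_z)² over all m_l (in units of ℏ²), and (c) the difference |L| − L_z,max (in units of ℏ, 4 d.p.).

cos θ_min = 5/√30, so θ_min ≈ 24.09°.
Σ m_l² = 110, so Σ(L_z)² = 110 ℏ².
|L| − L_z,max = (√30 − 5)ℏ ≈ 0.4772ℏ.

θ_min ≈ 24.09°; Σ(L_z)² = 110 ℏ²; |L|−L_z,max ≈ 0.4772ℏ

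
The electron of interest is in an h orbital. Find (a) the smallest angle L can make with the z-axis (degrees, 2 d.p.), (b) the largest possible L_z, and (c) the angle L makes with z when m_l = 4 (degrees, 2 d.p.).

The letter h corresponds to l = 5.
cos θ_min = 5/√30, so θ_min ≈ 24.09°.
L_z,max = lℏ = 5ℏ.
For m_l = 4: cos θ = 4/√30, θ ≈ 43.09°.

θ_min ≈ 24.09°; L_z,max = 5ℏ; θ(m_l=4) ≈ 43.09°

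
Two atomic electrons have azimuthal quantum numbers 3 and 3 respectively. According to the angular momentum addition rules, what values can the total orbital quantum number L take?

L = 0, 1, 2, 3, 4, 5, 6

The total orbital quantum number L ranges from |l₁ − l₂| to l₁ + l₂ in integer steps.
L ∈ {0, 1, 2, 3, 4, 5, 6}.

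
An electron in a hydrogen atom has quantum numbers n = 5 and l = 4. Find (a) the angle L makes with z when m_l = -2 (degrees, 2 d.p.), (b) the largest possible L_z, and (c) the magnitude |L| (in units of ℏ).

For m_l = -2: cos θ = -2/√20, θ ≈ 116.57°.
L_z,max = lℏ = 4ℏ.
|L| = ℏ√(4·5) = 2√5 ℏ ≈ 4.472ℏ.

θ(m_l=-2) ≈ 116.57°; L_z,max = 4ℏ; |L| = 2√5 ℏ ≈ 4.472ℏ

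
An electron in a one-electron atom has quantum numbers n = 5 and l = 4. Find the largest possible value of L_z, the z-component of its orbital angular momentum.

L_z = m_l ℏ with m_l ∈ {−4, …, 4}; the maximum is m_l = 4.

L_z,max = 4ℏ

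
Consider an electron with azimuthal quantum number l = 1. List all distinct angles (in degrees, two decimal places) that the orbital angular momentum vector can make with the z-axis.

|L| = √(l(l+1)) ℏ = √2 ℏ.
cos θ = m_l/√2 for each m_l ∈ {-1, 0, 1}.

θ ∈ {45.00°, 90.00°, 135.00°}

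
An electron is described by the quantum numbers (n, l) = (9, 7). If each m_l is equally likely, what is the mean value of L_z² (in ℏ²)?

⟨L_z²⟩ = 18.67 ℏ²

The allowed m_l values are -7, -6, -5, -4, -3, -2, -1, 0, 1, 2, 3, 4, 5, 6, 7.
⟨L_z²⟩ = ℏ²·l(l+1)/3 = 18.67ℏ².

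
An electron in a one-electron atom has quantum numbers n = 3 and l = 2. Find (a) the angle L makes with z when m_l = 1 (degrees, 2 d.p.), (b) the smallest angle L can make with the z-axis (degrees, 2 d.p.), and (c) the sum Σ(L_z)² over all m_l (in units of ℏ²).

θ(m_l=1) ≈ 65.91°; θ_min ≈ 35.26°; Σ(L_z)² = 10 ℏ²

For m_l = 1: cos θ = 1/√6, θ ≈ 65.91°.
cos θ_min = 2/√6, so θ_min ≈ 35.26°.
Σ m_l² = 10, so Σ(L_z)² = 10 ℏ².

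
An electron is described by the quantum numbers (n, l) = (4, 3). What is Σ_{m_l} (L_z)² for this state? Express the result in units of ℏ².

Σ(L_z)² = 28 ℏ²

m_l runs from −3 to 3, i.e. {-3, -2, -1, 0, 1, 2, 3}.
Σ m_l² = 2·(1 + 4 + 9) = 28.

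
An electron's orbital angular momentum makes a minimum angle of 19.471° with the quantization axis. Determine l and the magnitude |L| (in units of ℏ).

cos²θ_min = l/(l+1) = 0.8889.
l = cos²θ/sin²θ ≈ 8.
Then |L| = ℏ√(8·9) = 6√2 ℏ.

l = 8, |L| = 6√2 ℏ ≈ 8.485ℏ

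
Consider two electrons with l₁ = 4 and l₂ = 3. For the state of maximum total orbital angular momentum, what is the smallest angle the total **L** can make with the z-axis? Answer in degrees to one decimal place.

The total orbital quantum number L ranges from |l₁ − l₂| to l₁ + l₂ in integer steps.
L ∈ {1, 2, 3, 4, 5, 6, 7}.
The maximum is L = 7, with |L_tot| = ℏ√(7·8) = 2√14 ℏ.
The minimum angle with z is arccos(7/√56) ≈ 20.7°.

θ_min ≈ 20.7°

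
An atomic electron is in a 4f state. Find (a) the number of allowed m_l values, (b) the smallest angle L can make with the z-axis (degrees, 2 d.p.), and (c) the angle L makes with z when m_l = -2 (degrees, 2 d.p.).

4f means n = 4, l = 3.
There are 2l+1 = 7 values of m_l.
cos θ_min = 3/√12, so θ_min ≈ 30.00°.
For m_l = -2: cos θ = -2/√12, θ ≈ 125.26°.

7 values; θ_min ≈ 30.00°; θ(m_l=-2) ≈ 125.26°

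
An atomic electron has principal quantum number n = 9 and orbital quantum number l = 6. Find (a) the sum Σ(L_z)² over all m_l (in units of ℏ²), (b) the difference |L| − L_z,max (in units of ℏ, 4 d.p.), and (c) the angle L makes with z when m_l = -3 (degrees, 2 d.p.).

Σ(L_z)² = 182 ℏ²; |L|−L_z,max ≈ 0.4807ℏ; θ(m_l=-3) ≈ 117.58°

Σ m_l² = 182, so Σ(L_z)² = 182 ℏ².
|L| − L_z,max = (√42 − 6)ℏ ≈ 0.4807ℏ.
For m_l = -3: cos θ = -3/√42, θ ≈ 117.58°.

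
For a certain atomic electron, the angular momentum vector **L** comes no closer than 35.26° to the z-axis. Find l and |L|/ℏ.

l = 2, |L| = √6 ℏ ≈ 2.449ℏ

cos²θ_min = l/(l+1) = 0.6667.
Thus l = 0.6667/(1 − 0.6667) ≈ 2.
Then |L| = ℏ√(2·3) = √6 ℏ.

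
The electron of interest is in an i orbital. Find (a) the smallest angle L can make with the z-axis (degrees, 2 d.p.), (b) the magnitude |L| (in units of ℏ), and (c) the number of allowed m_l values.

The letter i corresponds to l = 6.
cos θ_min = 6/√42, so θ_min ≈ 22.21°.
|L| = ℏ√(6·7) = √42 ℏ ≈ 6.481ℏ.
There are 2l+1 = 13 values of m_l.

θ_min ≈ 22.21°; |L| = √42 ℏ ≈ 6.481ℏ; 13 values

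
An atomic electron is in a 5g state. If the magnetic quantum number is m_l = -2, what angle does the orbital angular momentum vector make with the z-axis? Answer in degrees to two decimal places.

θ ≈ 116.57°

The 5g subshell has l = 4.
|L| = ℏ√(l(l+1)) = 2√5 ℏ.
L_z = m_l ℏ = −2ℏ.
cos θ = L_z/|L| = -2/√20, so θ ≈ 116.57°.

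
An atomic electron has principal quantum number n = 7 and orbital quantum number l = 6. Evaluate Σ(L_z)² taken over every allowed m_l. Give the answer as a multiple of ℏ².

The allowed m_l values are -6, -5, -4, -3, -2, -1, 0, 1, 2, 3, 4, 5, 6.
Σ m_l² = l(l+1)(2l+1)/3 = 6·7·13/3 = 182.

Σ(L_z)² = 182 ℏ²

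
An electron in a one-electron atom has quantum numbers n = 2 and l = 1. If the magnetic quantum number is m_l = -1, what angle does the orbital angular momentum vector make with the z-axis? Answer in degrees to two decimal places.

|L|² = l(l+1)ℏ² = 2ℏ², so |L| = √2 ℏ.
L_z = m_l ℏ = −1ℏ.
cos θ = L_z/|L| = -1/√2, so θ ≈ 135.00°.

θ ≈ 135.00°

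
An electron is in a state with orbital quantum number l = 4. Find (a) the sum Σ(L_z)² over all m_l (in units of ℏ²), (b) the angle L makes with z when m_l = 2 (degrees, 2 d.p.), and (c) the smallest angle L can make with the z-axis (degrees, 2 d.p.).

Σ(L_z)² = 60 ℏ²; θ(m_l=2) ≈ 63.43°; θ_min ≈ 26.57°

Σ m_l² = 60, so Σ(L_z)² = 60 ℏ².
For m_l = 2: cos θ = 2/√20, θ ≈ 63.43°.
cos θ_min = 4/√20, so θ_min ≈ 26.57°.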